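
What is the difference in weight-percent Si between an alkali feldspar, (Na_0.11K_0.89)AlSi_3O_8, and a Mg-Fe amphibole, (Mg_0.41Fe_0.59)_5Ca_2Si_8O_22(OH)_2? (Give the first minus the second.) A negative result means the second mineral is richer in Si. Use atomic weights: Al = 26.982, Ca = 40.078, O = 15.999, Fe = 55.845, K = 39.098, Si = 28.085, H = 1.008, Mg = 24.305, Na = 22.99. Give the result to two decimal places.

First mineral: 84.255 g Si in 276.555 g formula = 30.47 wt% Si.
Second mineral: 224.680 g Si in 905.396 g formula = 24.82 wt% Si.
30.47% − 24.82% gives a difference of 5.65 percentage points.

5.65 percentage points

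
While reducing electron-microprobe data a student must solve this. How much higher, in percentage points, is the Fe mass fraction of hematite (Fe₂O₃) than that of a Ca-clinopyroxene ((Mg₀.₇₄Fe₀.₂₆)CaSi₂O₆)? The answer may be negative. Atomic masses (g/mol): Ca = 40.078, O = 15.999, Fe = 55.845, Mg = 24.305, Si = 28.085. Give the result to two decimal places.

First mineral: 111.690 g Fe in 159.687 g formula = 69.94 wt% Fe.
Second mineral: 14.520 g Fe in 224.747 g formula = 6.46 wt% Fe.
69.94% − 6.46% gives a difference of 63.48 percentage points.

63.48 percentage points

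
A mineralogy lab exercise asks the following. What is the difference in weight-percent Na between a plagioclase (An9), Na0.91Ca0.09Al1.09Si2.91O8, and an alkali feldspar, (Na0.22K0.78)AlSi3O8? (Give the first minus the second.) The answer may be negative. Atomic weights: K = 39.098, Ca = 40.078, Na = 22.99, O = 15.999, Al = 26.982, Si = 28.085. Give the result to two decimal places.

First mineral: 20.921 g Na in 263.658 g formula = 7.93 wt% Na.
Second mineral: 5.058 g Na in 274.783 g formula = 1.84 wt% Na.
7.93% − 1.84% gives a difference of 6.09 percentage points.

6.09 percentage points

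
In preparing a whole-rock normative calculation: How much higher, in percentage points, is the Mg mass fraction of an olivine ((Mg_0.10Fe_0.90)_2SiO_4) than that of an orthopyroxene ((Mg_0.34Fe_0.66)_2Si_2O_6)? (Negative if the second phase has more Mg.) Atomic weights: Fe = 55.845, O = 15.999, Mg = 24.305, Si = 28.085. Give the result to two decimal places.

-4.36 percentage points

M((Mg_0.10Fe_0.90)_2SiO_4) = 197.463 g/mol, so wt% Mg = 4.861/197.463 × 100 = 2.46%.
M((Mg_0.34Fe_0.66)_2Si_2O_6) = 242.407 g/mol, so wt% Mg = 16.527/242.407 × 100 = 6.82%.
2.46 − 6.82 = -4.36 pp.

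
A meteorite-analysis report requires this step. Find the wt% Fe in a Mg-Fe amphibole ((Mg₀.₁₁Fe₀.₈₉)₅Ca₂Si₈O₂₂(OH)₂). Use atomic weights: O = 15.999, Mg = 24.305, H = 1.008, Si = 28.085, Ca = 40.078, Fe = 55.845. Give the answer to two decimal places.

26.08 weight percent

Formula mass = 0.55×24.305 + 4.45×55.845 + 2×40.078 + 8×28.085 + 24×15.999 + 2×1.008 = 952.706 g/mol, of which 248.510 g is Fe.
So Fe makes up 248.510/952.706 = 0.2608 of the mass, i.e. 26.08%.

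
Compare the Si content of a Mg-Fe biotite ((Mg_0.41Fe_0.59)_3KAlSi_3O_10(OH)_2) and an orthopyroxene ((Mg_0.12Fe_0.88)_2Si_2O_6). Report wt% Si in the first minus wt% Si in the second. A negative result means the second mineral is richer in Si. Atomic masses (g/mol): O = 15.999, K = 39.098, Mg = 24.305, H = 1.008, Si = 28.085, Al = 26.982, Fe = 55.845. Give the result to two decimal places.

-4.11 percentage points

Si in (Mg_0.41Fe_0.59)_3KAlSi_3O_10(OH)_2: molar mass 473.080 g/mol; 3×28.085 = 84.255 g → 17.81 wt%.
Si in (Mg_0.12Fe_0.88)_2Si_2O_6: molar mass 256.284 g/mol; 2×28.085 = 56.170 g → 21.92 wt%.
Difference = 17.81 − 21.92 = -4.11 percentage points.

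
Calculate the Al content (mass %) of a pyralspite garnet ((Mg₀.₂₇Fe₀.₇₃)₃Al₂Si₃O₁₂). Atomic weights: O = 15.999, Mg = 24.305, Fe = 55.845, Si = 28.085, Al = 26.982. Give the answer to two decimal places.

11.43 mass %

Formula mass = 0.81×24.305 + 2.19×55.845 + 2×26.982 + 3×28.085 + 12×15.999 = 472.195 g/mol, of which 53.964 g is Al.
So Al makes up 53.964/472.195 = 0.1143 of the mass, i.e. 11.43%.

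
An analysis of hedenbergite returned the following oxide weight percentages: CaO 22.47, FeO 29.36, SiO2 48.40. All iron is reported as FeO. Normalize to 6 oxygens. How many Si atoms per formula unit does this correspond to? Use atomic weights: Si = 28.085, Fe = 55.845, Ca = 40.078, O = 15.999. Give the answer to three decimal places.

CaO (M=56.077): mol = 0.40070; Ca = 0.40070, O = 0.40070.
FeO (M=71.844): mol = 0.40866; Fe = 0.40866, O = 0.40866.
SiO2 (M=60.083): mol = 0.80555; Si = 0.80555, O = 1.61110.
ΣO = 2.42046; factor = 6/ΣO = 2.47887.
Si apfu = 0.80555 × 2.47887 = 1.997.

1.997 Si apfu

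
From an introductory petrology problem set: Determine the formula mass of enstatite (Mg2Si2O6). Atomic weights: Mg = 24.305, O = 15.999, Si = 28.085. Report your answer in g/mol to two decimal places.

M = 2(24.305) + 2(28.085) + 6(15.999)

200.77 g/mol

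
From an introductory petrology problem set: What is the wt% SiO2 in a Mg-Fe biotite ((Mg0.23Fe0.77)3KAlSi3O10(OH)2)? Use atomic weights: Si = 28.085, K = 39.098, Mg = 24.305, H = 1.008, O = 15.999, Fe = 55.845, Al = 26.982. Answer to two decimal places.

Molar mass of (Mg0.23Fe0.77)3KAlSi3O10(OH)2 = 0.69*24.305 + 2.31*55.845 + 1*39.098 + 1*26.982 + 3*28.085 + 12*15.999 + 2*1.008 = 490.111 g/mol.
Each formula unit contains 3 Si, equivalent to 3/1 = 3.0000 mol SiO2.
M(SiO2) = 1×28.085 + 2×15.999 = 60.083 g/mol.
Mass of SiO2 per formula unit = 3.0000 × 60.083 = 180.249 g.
SiO2 wt% = 180.249 / 490.111 × 100 = 36.78%.

36.78 wt%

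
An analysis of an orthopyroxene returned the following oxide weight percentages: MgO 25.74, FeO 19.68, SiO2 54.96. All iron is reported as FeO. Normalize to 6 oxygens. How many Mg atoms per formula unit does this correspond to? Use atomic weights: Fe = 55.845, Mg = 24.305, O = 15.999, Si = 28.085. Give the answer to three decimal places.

1.397 Mg apfu

25.74 wt% MgO ÷ 40.304 g/mol = 0.63865 mol, giving 0.63865 Mg and 0.63865 O.
19.68 wt% FeO ÷ 71.844 g/mol = 0.27393 mol, giving 0.27393 Fe and 0.27393 O.
54.96 wt% SiO2 ÷ 60.083 g/mol = 0.91473 mol, giving 0.91473 Si and 1.82946 O.
Oxygen sums to 2.74204; scaling by 6/2.74204 = 2.18815 puts the formula on 6 O.
Mg: 0.63865 × 2.18815 = 1.397 atoms per formula unit.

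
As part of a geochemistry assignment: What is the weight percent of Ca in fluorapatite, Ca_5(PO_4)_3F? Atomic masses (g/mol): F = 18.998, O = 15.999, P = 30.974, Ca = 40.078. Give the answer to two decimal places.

39.74 weight percent

Formula mass = 5×40.078 + 3×30.974 + 12×15.999 + 1×18.998 = 504.298 g/mol, of which 200.390 g is Ca.
So Ca makes up 200.390/504.298 = 0.3974 of the mass, i.e. 39.74%.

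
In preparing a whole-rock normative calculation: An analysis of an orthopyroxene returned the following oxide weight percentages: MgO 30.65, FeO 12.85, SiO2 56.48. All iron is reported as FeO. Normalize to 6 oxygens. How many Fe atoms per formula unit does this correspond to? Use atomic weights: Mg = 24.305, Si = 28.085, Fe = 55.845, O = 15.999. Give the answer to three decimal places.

0.381 Fe apfu

MgO (M=40.304): mol = 0.76047; Mg = 0.76047, O = 0.76047.
FeO (M=71.844): mol = 0.17886; Fe = 0.17886, O = 0.17886.
SiO2 (M=60.083): mol = 0.94003; Si = 0.94003, O = 1.88006.
ΣO = 2.81939; factor = 6/ΣO = 2.12812.
Fe apfu = 0.17886 × 2.12812 = 0.381.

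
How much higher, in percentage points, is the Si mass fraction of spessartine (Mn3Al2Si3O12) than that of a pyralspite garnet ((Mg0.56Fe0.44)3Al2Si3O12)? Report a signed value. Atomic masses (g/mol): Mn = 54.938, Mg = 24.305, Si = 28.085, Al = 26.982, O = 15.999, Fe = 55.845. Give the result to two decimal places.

-1.92 percentage points

Si in Mn3Al2Si3O12: molar mass 495.021 g/mol; 3×28.085 = 84.255 g → 17.02 wt%.
Si in (Mg0.56Fe0.44)3Al2Si3O12: molar mass 444.755 g/mol; 3×28.085 = 84.255 g → 18.94 wt%.
Difference = 17.02 − 18.94 = -1.92 percentage points.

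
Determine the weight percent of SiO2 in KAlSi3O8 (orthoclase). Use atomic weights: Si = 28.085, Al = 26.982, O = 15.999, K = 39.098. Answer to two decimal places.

64.76 wt%

Molar mass of KAlSi3O8 = 1×39.098 + 1×26.982 + 3×28.085 + 8×15.999 = 278.327 g/mol.
Each formula unit contains 3 Si, equivalent to 3/1 = 3.0000 mol SiO2.
M(SiO2) = 1×28.085 + 2×15.999 = 60.083 g/mol.
Mass of SiO2 per formula unit = 3.0000 × 60.083 = 180.249 g.
SiO2 wt% = 180.249 / 278.327 × 100 = 64.76%.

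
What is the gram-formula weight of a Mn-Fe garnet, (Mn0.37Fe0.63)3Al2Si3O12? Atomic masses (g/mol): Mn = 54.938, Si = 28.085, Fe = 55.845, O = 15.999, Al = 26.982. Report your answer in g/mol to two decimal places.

The formula mass is the sum 1.11×54.938 + 1.89×55.845 + 2×26.982 + 3×28.085 + 12×15.999.

496.74 g/mol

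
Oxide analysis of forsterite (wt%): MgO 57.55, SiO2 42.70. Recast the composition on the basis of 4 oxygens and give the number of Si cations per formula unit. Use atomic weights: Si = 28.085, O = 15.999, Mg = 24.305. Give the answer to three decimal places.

0.998 Si apfu

MgO (M=40.304): mol = 1.42790; Mg = 1.42790, O = 1.42790.
SiO2 (M=60.083): mol = 0.71068; Si = 0.71068, O = 1.42136.
ΣO = 2.84926; factor = 4/ΣO = 1.40387.
Si apfu = 0.71068 × 1.40387 = 0.998.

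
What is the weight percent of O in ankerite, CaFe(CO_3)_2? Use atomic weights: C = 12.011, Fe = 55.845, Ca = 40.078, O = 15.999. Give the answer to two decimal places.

44.45 wt%

Molar mass of CaFe(CO_3)_2: 1×40.078 + 1×55.845 + 2×12.011 + 6×15.999 = 215.939 g/mol.
Mass of O per formula unit: 6 × 15.999 = 95.994 g.
Weight fraction O = 95.994 / 215.939 = 0.4445.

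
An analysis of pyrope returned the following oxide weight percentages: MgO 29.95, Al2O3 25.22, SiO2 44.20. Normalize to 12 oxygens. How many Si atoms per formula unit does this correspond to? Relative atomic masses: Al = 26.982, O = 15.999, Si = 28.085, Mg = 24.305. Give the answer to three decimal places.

2.986 Si apfu

MgO (M=40.304): mol = 0.74310; Mg = 0.74310, O = 0.74310.
Al2O3 (M=101.961): mol = 0.24735; Al = 0.49470, O = 0.74205.
SiO2 (M=60.083): mol = 0.73565; Si = 0.73565, O = 1.47130.
ΣO = 2.95645; factor = 12/ΣO = 4.05892.
Si apfu = 0.73565 × 4.05892 = 2.986.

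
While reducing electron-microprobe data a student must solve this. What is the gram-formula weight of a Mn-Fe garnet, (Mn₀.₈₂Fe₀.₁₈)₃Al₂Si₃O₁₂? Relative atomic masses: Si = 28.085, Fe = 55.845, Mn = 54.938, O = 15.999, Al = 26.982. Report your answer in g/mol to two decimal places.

Mn: 2.46 × 54.938 = 135.1475
Fe: 0.54 × 55.845 = 30.1563
Al: 2 × 26.982 = 53.9640
Si: 3 × 28.085 = 84.2550
O: 12 × 15.999 = 191.9880
Summing the contributions gives the formula mass.

495.51 g/mol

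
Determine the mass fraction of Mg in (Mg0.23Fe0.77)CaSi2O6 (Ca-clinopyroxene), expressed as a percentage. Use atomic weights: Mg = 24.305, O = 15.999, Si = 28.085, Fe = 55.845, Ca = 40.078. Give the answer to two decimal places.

2.32 wt%

M((Mg0.23Fe0.77)CaSi2O6) = 240.833 g/mol.
Mg contributes 0.23 × 24.305 = 5.590 g per mole.
5.590/240.833 = 0.0232 → 2.32%.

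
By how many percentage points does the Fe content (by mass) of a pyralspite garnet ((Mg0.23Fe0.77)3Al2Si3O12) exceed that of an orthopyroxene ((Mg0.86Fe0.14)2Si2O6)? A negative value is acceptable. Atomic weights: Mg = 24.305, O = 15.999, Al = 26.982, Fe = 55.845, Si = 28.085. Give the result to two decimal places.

First mineral: 129.002 g Fe in 475.979 g formula = 27.10 wt% Fe.
Second mineral: 15.637 g Fe in 209.605 g formula = 7.46 wt% Fe.
27.10% − 7.46% gives a difference of 19.64 percentage points.

19.64 percentage points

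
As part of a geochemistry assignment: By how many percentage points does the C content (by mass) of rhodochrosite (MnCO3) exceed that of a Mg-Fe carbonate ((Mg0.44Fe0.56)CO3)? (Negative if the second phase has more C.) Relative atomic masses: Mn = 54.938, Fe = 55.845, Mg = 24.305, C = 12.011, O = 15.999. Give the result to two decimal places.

C in MnCO3: molar mass 114.946 g/mol; 1×12.011 = 12.011 g → 10.45 wt%.
C in (Mg0.44Fe0.56)CO3: molar mass 101.975 g/mol; 1×12.011 = 12.011 g → 11.78 wt%.
Difference = 10.45 − 11.78 = -1.33 percentage points.

-1.33 percentage points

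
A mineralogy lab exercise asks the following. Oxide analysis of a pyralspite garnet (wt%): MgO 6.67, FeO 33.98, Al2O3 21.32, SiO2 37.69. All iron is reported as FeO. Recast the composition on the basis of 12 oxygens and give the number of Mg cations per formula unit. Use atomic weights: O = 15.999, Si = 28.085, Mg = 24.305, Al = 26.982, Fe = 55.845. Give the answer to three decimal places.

0.788 Mg apfu

MgO (M=40.304): mol = 0.16549; Mg = 0.16549, O = 0.16549.
FeO (M=71.844): mol = 0.47297; Fe = 0.47297, O = 0.47297.
Al2O3 (M=101.961): mol = 0.20910; Al = 0.41820, O = 0.62730.
SiO2 (M=60.083): mol = 0.62730; Si = 0.62730, O = 1.25460.
ΣO = 2.52036; factor = 12/ΣO = 4.76122.
Mg apfu = 0.16549 × 4.76122 = 0.788.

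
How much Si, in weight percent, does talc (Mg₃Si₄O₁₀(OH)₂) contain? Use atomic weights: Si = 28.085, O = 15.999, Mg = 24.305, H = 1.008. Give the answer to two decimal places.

29.62 weight percent

Molar mass of Mg₃Si₄O₁₀(OH)₂: 3×24.305 + 4×28.085 + 12×15.999 + 2×1.008 = 379.259 g/mol.
Mass of Si per formula unit: 4 × 28.085 = 112.340 g.
Weight fraction Si = 112.340 / 379.259 = 0.2962.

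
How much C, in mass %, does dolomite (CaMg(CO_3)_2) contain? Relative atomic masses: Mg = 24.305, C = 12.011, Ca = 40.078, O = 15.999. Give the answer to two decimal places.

13.03 mass %

Formula mass = 1×40.078 + 1×24.305 + 2×12.011 + 6×15.999 = 184.399 g/mol, of which 24.022 g is C.
So C makes up 24.022/184.399 = 0.1303 of the mass, i.e. 13.03%.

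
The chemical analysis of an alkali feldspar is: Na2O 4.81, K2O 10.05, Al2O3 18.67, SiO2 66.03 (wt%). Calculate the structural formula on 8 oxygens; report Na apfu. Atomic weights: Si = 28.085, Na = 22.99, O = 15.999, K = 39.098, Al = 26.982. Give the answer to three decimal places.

Na2O: 4.81/61.979 = 0.07761 mol → 0.15522 mol Na, 0.07761 mol O.
K2O: 10.05/94.195 = 0.10669 mol → 0.21338 mol K, 0.10669 mol O.
Al2O3: 18.67/101.961 = 0.18311 mol → 0.36622 mol Al, 0.54933 mol O.
SiO2: 66.03/60.083 = 1.09898 mol → 1.09898 mol Si, 2.19796 mol O.
Total oxygen = 2.93159 mol. Normalization factor = 8/2.93159 = 2.72889.
Na per 8 O = 0.15522 × 2.72889 = 0.424.

0.424 Na apfu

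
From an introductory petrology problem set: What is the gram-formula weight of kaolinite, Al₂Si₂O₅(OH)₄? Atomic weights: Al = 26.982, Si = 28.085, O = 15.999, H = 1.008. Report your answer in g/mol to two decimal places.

258.16 g/mol

M = 2(26.982) + 2(28.085) + 9(15.999) + 4(1.008)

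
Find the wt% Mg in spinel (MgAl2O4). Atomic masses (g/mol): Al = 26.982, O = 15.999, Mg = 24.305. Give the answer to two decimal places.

Molar mass of MgAl2O4: 1·24.305 + 2·26.982 + 4·15.999 = 142.265 g/mol.
Mass of Mg per formula unit: 1 × 24.305 = 24.305 g.
Weight fraction Mg = 24.305 / 142.265 = 0.1708.

17.08 wt%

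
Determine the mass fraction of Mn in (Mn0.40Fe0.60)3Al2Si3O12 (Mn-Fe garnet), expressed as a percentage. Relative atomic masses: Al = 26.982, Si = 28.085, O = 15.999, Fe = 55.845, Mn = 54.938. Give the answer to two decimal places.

13.27 wt%

M((Mn0.40Fe0.60)3Al2Si3O12) = 496.654 g/mol.
Mn contributes 1.20 × 54.938 = 65.926 g per mole.
65.926/496.654 = 0.1327 → 13.27%.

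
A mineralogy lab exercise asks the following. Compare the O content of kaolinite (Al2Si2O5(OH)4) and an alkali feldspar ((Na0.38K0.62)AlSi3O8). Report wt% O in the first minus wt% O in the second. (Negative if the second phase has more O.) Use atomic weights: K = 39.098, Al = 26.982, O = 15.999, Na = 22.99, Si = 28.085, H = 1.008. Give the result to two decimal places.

8.76 percentage points

First mineral: 143.991 g O in 258.157 g formula = 55.78 wt% O.
Second mineral: 127.992 g O in 272.206 g formula = 47.02 wt% O.
55.78% − 47.02% gives a difference of 8.76 percentage points.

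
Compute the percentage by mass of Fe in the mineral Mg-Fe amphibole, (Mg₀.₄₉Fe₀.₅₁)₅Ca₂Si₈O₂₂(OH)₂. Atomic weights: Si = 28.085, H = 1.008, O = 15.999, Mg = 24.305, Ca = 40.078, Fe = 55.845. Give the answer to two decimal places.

15.95 wt%

Molar mass of (Mg₀.₄₉Fe₀.₅₁)₅Ca₂Si₈O₂₂(OH)₂: 2.45·24.305 + 2.55·55.845 + 2·40.078 + 8·28.085 + 24·15.999 + 2·1.008 = 892.780 g/mol.
Mass of Fe per formula unit: 2.55 × 55.845 = 142.405 g.
Weight fraction Fe = 142.405 / 892.780 = 0.1595.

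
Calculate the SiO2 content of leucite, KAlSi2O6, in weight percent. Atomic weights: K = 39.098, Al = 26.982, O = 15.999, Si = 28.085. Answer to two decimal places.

M(KAlSi2O6) = 218.244 g/mol; M(SiO2) = 60.083 g/mol.
Moles SiO2 per formula unit = 2 Si ÷ 1 = 2.0000.
SiO2 fraction = (2.0000 × 60.083) / 218.244 = 120.166/218.244 = 0.5506.

55.06 wt%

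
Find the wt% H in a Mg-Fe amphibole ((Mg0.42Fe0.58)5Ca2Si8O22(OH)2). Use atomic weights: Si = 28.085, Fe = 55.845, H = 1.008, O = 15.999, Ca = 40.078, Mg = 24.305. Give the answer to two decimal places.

Formula mass = 2.10×24.305 + 2.90×55.845 + 2×40.078 + 8×28.085 + 24×15.999 + 2×1.008 = 903.819 g/mol, of which 2.016 g is H.
So H makes up 2.016/903.819 = 0.0022 of the mass, i.e. 0.22%.

0.22 weight percent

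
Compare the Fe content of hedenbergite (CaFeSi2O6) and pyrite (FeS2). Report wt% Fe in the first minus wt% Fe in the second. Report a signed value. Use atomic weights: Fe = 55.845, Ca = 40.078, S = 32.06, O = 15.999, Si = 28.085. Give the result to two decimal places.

M(CaFeSi2O6) = 248.087 g/mol, so wt% Fe = 55.845/248.087 × 100 = 22.51%.
M(FeS2) = 119.965 g/mol, so wt% Fe = 55.845/119.965 × 100 = 46.55%.
22.51 − 46.55 = -24.04 pp.

-24.04 percentage points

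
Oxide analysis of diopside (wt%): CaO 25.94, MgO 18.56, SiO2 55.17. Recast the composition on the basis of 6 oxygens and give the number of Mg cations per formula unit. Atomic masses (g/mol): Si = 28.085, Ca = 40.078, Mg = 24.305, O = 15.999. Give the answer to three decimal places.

25.94 wt% CaO ÷ 56.077 g/mol = 0.46258 mol, giving 0.46258 Ca and 0.46258 O.
18.56 wt% MgO ÷ 40.304 g/mol = 0.46050 mol, giving 0.46050 Mg and 0.46050 O.
55.17 wt% SiO2 ÷ 60.083 g/mol = 0.91823 mol, giving 0.91823 Si and 1.83646 O.
Oxygen sums to 2.75954; scaling by 6/2.75954 = 2.17428 puts the formula on 6 O.
Mg: 0.46050 × 2.17428 = 1.001 atoms per formula unit.

1.001 Mg apfu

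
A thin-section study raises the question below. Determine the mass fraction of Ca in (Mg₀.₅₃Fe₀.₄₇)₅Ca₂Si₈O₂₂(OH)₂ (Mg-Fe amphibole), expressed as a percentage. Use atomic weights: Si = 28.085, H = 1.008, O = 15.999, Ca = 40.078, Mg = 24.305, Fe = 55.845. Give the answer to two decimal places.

9.04 mass %

Molar mass of (Mg₀.₅₃Fe₀.₄₇)₅Ca₂Si₈O₂₂(OH)₂: 2.65·24.305 + 2.35·55.845 + 2·40.078 + 8·28.085 + 24·15.999 + 2·1.008 = 886.472 g/mol.
Mass of Ca per formula unit: 2 × 40.078 = 80.156 g.
Weight fraction Ca = 80.156 / 886.472 = 0.0904.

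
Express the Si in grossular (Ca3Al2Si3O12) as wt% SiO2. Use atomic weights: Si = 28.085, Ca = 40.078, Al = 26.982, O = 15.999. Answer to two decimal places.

M(Ca3Al2Si3O12) = 450.441 g/mol; M(SiO2) = 60.083 g/mol.
Moles SiO2 per formula unit = 3 Si ÷ 1 = 3.0000.
SiO2 fraction = (3.0000 × 60.083) / 450.441 = 180.249/450.441 = 0.4002.

40.02 wt%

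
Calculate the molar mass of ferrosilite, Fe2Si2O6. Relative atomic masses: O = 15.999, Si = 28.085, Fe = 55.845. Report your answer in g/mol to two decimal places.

The formula mass is the sum 2*55.845 + 2*28.085 + 6*15.999.

263.85 g/mol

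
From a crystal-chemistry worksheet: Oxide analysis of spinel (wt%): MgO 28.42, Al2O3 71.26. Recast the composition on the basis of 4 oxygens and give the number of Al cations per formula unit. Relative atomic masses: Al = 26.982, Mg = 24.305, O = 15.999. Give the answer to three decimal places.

MgO: 28.42/40.304 = 0.70514 mol → 0.70514 mol Mg, 0.70514 mol O.
Al2O3: 71.26/101.961 = 0.69889 mol → 1.39778 mol Al, 2.09667 mol O.
Total oxygen = 2.80181 mol. Normalization factor = 4/2.80181 = 1.42765.
Al per 4 O = 1.39778 × 1.42765 = 1.996.

1.996 Al apfu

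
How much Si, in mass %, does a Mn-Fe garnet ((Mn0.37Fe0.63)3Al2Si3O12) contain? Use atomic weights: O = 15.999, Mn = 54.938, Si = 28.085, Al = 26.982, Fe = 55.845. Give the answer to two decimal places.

16.96 mass %

Formula mass = 1.11*54.938 + 1.89*55.845 + 2*26.982 + 3*28.085 + 12*15.999 = 496.735 g/mol, of which 84.255 g is Si.
So Si makes up 84.255/496.735 = 0.1696 of the mass, i.e. 16.96%.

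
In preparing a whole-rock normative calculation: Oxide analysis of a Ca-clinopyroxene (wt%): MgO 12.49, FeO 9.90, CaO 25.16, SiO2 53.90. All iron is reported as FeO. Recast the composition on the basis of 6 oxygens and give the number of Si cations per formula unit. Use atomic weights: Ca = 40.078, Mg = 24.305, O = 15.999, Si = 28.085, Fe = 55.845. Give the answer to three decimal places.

2.001 Si apfu

MgO: 12.49/40.304 = 0.30989 mol → 0.30989 mol Mg, 0.30989 mol O.
FeO: 9.90/71.844 = 0.13780 mol → 0.13780 mol Fe, 0.13780 mol O.
CaO: 25.16/56.077 = 0.44867 mol → 0.44867 mol Ca, 0.44867 mol O.
SiO2: 53.90/60.083 = 0.89709 mol → 0.89709 mol Si, 1.79418 mol O.
Total oxygen = 2.69054 mol. Normalization factor = 6/2.69054 = 2.23004.
Si per 6 O = 0.89709 × 2.23004 = 2.001.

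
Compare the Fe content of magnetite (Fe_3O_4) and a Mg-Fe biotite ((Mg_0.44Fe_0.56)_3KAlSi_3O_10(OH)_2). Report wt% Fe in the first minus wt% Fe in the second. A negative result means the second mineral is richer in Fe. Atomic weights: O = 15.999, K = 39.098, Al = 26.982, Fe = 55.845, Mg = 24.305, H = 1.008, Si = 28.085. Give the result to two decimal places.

52.41 percentage points

M(Fe_3O_4) = 231.531 g/mol, so wt% Fe = 167.535/231.531 × 100 = 72.36%.
M((Mg_0.44Fe_0.56)_3KAlSi_3O_10(OH)_2) = 470.241 g/mol, so wt% Fe = 93.820/470.241 × 100 = 19.95%.
72.36 − 19.95 = 52.41 pp.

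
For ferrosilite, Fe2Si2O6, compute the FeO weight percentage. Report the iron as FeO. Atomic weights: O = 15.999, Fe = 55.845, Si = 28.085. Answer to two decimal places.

Formula mass = 263.854 g/mol.
2 Fe → 2.0000 mol FeO per formula unit; M(FeO) = 71.844, so FeO mass = 143.688 g.
143.688/263.854 × 100 = 54.46 wt%.

54.46 wt%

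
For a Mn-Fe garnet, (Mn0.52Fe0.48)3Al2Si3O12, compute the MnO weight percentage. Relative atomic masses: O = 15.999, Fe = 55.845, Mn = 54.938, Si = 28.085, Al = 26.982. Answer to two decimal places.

22.30 wt%

Molar mass of (Mn0.52Fe0.48)3Al2Si3O12 = 1.56·54.938 + 1.44·55.845 + 2·26.982 + 3·28.085 + 12·15.999 = 496.327 g/mol.
Each formula unit contains 1.56 Mn, equivalent to 1.56/1 = 1.5600 mol MnO.
M(MnO) = 1×54.938 + 1×15.999 = 70.937 g/mol.
Mass of MnO per formula unit = 1.5600 × 70.937 = 110.662 g.
MnO wt% = 110.662 / 496.327 × 100 = 22.30%.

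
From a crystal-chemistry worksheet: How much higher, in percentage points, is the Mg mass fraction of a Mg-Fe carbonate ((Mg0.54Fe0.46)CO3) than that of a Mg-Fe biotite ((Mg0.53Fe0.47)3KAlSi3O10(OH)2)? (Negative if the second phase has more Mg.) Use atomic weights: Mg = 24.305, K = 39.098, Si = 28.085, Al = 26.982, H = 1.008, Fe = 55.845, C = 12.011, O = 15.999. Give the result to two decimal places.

Mg in (Mg0.54Fe0.46)CO3: molar mass 98.821 g/mol; 0.54×24.305 = 13.125 g → 13.28 wt%.
Mg in (Mg0.53Fe0.47)3KAlSi3O10(OH)2: molar mass 461.725 g/mol; 1.59×24.305 = 38.645 g → 8.37 wt%.
Difference = 13.28 − 8.37 = 4.91 percentage points.

4.91 percentage points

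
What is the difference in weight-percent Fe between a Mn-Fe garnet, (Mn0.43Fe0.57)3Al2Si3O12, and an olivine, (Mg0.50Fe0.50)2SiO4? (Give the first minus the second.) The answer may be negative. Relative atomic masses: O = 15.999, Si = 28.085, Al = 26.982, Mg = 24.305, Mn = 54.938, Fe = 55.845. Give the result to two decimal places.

-13.19 percentage points

First mineral: 95.495 g Fe in 496.572 g formula = 19.23 wt% Fe.
Second mineral: 55.845 g Fe in 172.231 g formula = 32.42 wt% Fe.
19.23% − 32.42% gives a difference of -13.19 percentage points.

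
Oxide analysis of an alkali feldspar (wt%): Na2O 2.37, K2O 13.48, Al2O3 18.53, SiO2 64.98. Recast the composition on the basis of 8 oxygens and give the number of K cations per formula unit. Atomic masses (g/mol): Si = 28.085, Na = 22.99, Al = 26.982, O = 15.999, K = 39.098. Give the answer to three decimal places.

Na2O: 2.37/61.979 = 0.03824 mol → 0.07648 mol Na, 0.03824 mol O.
K2O: 13.48/94.195 = 0.14311 mol → 0.28622 mol K, 0.14311 mol O.
Al2O3: 18.53/101.961 = 0.18174 mol → 0.36348 mol Al, 0.54522 mol O.
SiO2: 64.98/60.083 = 1.08150 mol → 1.08150 mol Si, 2.16300 mol O.
Total oxygen = 2.88957 mol. Normalization factor = 8/2.88957 = 2.76858.
K per 8 O = 0.28622 × 2.76858 = 0.792.

0.792 K apfu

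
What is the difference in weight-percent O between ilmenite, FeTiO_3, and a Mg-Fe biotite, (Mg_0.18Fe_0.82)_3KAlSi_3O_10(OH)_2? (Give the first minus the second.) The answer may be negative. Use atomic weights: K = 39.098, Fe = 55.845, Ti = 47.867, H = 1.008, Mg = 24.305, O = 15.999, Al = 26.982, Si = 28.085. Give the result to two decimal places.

M(FeTiO_3) = 151.709 g/mol, so wt% O = 47.997/151.709 × 100 = 31.64%.
M((Mg_0.18Fe_0.82)_3KAlSi_3O_10(OH)_2) = 494.842 g/mol, so wt% O = 191.988/494.842 × 100 = 38.80%.
31.64 − 38.80 = -7.16 pp.

-7.16 percentage points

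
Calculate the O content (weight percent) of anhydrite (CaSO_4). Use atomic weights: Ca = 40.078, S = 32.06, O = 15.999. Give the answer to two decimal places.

Molar mass of CaSO_4: 1·40.078 + 1·32.06 + 4·15.999 = 136.134 g/mol.
Mass of O per formula unit: 4 × 15.999 = 63.996 g.
Weight fraction O = 63.996 / 136.134 = 0.4701.

47.01 weight percent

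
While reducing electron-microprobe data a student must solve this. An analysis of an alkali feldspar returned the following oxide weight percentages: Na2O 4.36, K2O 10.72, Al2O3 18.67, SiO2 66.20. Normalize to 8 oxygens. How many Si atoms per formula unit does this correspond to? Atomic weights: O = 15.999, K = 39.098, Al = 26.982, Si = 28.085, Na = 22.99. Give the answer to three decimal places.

4.36 wt% Na2O ÷ 61.979 g/mol = 0.07035 mol, giving 0.14070 Na and 0.07035 O.
10.72 wt% K2O ÷ 94.195 g/mol = 0.11381 mol, giving 0.22762 K and 0.11381 O.
18.67 wt% Al2O3 ÷ 101.961 g/mol = 0.18311 mol, giving 0.36622 Al and 0.54933 O.
66.20 wt% SiO2 ÷ 60.083 g/mol = 1.10181 mol, giving 1.10181 Si and 2.20362 O.
Oxygen sums to 2.93711; scaling by 8/2.93711 = 2.72377 puts the formula on 8 O.
Si: 1.10181 × 2.72377 = 3.001 atoms per formula unit.

3.001 Si apfu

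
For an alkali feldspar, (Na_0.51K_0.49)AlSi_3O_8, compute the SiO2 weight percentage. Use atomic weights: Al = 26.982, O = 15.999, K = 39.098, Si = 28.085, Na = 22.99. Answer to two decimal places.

M((Na_0.51K_0.49)AlSi_3O_8) = 270.112 g/mol; M(SiO2) = 60.083 g/mol.
Moles SiO2 per formula unit = 3 Si ÷ 1 = 3.0000.
SiO2 fraction = (3.0000 × 60.083) / 270.112 = 180.249/270.112 = 0.6673.

66.73 wt%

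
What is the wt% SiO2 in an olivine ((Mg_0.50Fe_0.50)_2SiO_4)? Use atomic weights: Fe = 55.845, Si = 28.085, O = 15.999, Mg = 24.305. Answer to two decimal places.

34.89 wt%

Molar mass of (Mg_0.50Fe_0.50)_2SiO_4 = 1*24.305 + 1*55.845 + 1*28.085 + 4*15.999 = 172.231 g/mol.
Each formula unit contains 1 Si, equivalent to 1/1 = 1.0000 mol SiO2.
M(SiO2) = 1×28.085 + 2×15.999 = 60.083 g/mol.
Mass of SiO2 per formula unit = 1.0000 × 60.083 = 60.083 g.
SiO2 wt% = 60.083 / 172.231 × 100 = 34.89%.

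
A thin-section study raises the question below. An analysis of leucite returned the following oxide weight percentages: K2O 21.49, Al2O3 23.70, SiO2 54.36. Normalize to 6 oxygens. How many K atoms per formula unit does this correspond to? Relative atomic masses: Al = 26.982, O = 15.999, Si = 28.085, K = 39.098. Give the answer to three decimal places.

21.49 wt% K2O ÷ 94.195 g/mol = 0.22814 mol, giving 0.45628 K and 0.22814 O.
23.70 wt% Al2O3 ÷ 101.961 g/mol = 0.23244 mol, giving 0.46488 Al and 0.69732 O.
54.36 wt% SiO2 ÷ 60.083 g/mol = 0.90475 mol, giving 0.90475 Si and 1.80950 O.
Oxygen sums to 2.73496; scaling by 6/2.73496 = 2.19382 puts the formula on 6 O.
K: 0.45628 × 2.19382 = 1.001 atoms per formula unit.

1.001 K apfu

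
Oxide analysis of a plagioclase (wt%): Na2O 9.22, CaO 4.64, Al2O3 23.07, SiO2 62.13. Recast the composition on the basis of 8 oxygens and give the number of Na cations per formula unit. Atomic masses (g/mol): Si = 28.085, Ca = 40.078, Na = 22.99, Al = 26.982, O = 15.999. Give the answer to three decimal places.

0.799 Na apfu

9.22 wt% Na2O ÷ 61.979 g/mol = 0.14876 mol, giving 0.29752 Na and 0.14876 O.
4.64 wt% CaO ÷ 56.077 g/mol = 0.08274 mol, giving 0.08274 Ca and 0.08274 O.
23.07 wt% Al2O3 ÷ 101.961 g/mol = 0.22626 mol, giving 0.45252 Al and 0.67878 O.
62.13 wt% SiO2 ÷ 60.083 g/mol = 1.03407 mol, giving 1.03407 Si and 2.06814 O.
Oxygen sums to 2.97842; scaling by 8/2.97842 = 2.68599 puts the formula on 8 O.
Na: 0.29752 × 2.68599 = 0.799 atoms per formula unit.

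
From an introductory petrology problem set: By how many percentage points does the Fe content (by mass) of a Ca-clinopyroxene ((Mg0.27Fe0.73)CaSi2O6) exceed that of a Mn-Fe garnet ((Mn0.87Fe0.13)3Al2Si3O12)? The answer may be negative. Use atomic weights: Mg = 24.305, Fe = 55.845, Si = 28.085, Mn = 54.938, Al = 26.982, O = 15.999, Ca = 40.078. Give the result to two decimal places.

12.62 percentage points

Fe in (Mg0.27Fe0.73)CaSi2O6: molar mass 239.571 g/mol; 0.73×55.845 = 40.767 g → 17.02 wt%.
Fe in (Mn0.87Fe0.13)3Al2Si3O12: molar mass 495.375 g/mol; 0.39×55.845 = 21.780 g → 4.40 wt%.
Difference = 17.02 − 4.40 = 12.62 percentage points.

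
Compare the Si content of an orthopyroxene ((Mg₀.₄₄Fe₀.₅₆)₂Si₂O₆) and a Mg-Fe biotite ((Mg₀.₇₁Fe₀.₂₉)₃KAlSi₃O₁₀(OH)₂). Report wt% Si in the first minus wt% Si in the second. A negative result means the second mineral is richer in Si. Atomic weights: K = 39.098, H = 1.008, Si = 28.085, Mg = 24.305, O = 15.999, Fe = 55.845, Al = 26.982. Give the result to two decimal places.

4.84 percentage points

Si in (Mg₀.₄₄Fe₀.₅₆)₂Si₂O₆: molar mass 236.099 g/mol; 2×28.085 = 56.170 g → 23.79 wt%.
Si in (Mg₀.₇₁Fe₀.₂₉)₃KAlSi₃O₁₀(OH)₂: molar mass 444.694 g/mol; 3×28.085 = 84.255 g → 18.95 wt%.
Difference = 23.79 − 18.95 = 4.84 percentage points.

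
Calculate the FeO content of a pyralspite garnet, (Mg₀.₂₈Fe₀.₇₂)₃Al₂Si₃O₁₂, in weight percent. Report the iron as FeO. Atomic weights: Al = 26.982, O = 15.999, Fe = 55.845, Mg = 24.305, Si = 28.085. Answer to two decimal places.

M((Mg₀.₂₈Fe₀.₇₂)₃Al₂Si₃O₁₂) = 471.248 g/mol; M(FeO) = 71.844 g/mol.
Moles FeO per formula unit = 2.16 Fe ÷ 1 = 2.1600.
FeO fraction = (2.1600 × 71.844) / 471.248 = 155.183/471.248 = 0.3293.

32.93 wt%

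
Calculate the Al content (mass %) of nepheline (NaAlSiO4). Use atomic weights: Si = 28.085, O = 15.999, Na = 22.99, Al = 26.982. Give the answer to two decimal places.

Formula mass = 1*22.99 + 1*26.982 + 1*28.085 + 4*15.999 = 142.053 g/mol, of which 26.982 g is Al.
So Al makes up 26.982/142.053 = 0.1899 of the mass, i.e. 18.99%.

18.99 mass %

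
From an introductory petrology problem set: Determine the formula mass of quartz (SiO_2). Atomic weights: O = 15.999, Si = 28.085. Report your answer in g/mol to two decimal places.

The formula mass is the sum 1*28.085 + 2*15.999.

60.08 g/mol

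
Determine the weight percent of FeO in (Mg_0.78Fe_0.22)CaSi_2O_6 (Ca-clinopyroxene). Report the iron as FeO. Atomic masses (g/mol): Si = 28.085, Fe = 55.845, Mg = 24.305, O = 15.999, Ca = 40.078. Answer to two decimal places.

Molar mass of (Mg_0.78Fe_0.22)CaSi_2O_6 = 0.78·24.305 + 0.22·55.845 + 1·40.078 + 2·28.085 + 6·15.999 = 223.486 g/mol.
Each formula unit contains 0.22 Fe, equivalent to 0.22/1 = 0.2200 mol FeO.
M(FeO) = 1×55.845 + 1×15.999 = 71.844 g/mol.
Mass of FeO per formula unit = 0.2200 × 71.844 = 15.806 g.
FeO wt% = 15.806 / 223.486 × 100 = 7.07%.

7.07 wt%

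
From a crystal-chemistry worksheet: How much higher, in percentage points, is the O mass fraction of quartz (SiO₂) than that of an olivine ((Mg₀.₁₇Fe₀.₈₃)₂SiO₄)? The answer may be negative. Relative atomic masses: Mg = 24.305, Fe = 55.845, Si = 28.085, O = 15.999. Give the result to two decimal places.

O in SiO₂: molar mass 60.083 g/mol; 2×15.999 = 31.998 g → 53.26 wt%.
O in (Mg₀.₁₇Fe₀.₈₃)₂SiO₄: molar mass 193.047 g/mol; 4×15.999 = 63.996 g → 33.15 wt%.
Difference = 53.26 − 33.15 = 20.11 percentage points.

20.11 percentage points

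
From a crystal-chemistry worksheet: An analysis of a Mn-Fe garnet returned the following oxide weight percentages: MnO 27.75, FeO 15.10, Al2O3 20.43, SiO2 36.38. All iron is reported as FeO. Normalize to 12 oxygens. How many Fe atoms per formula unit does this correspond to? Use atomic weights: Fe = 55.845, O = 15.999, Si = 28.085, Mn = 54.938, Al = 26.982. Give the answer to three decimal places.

MnO (M=70.937): mol = 0.39119; Mn = 0.39119, O = 0.39119.
FeO (M=71.844): mol = 0.21018; Fe = 0.21018, O = 0.21018.
Al2O3 (M=101.961): mol = 0.20037; Al = 0.40074, O = 0.60111.
SiO2 (M=60.083): mol = 0.60550; Si = 0.60550, O = 1.21100.
ΣO = 2.41348; factor = 12/ΣO = 4.97207.
Fe apfu = 0.21018 × 4.97207 = 1.045.

1.045 Fe apfu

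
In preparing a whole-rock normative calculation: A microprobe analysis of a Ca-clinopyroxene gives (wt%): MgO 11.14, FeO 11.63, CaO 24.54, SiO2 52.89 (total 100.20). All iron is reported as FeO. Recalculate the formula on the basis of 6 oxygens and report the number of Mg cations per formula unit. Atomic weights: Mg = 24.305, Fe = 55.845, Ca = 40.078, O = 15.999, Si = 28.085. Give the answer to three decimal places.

0.629 Mg apfu

11.14 wt% MgO ÷ 40.304 g/mol = 0.27640 mol, giving 0.27640 Mg and 0.27640 O.
11.63 wt% FeO ÷ 71.844 g/mol = 0.16188 mol, giving 0.16188 Fe and 0.16188 O.
24.54 wt% CaO ÷ 56.077 g/mol = 0.43761 mol, giving 0.43761 Ca and 0.43761 O.
52.89 wt% SiO2 ÷ 60.083 g/mol = 0.88028 mol, giving 0.88028 Si and 1.76056 O.
Oxygen sums to 2.63645; scaling by 6/2.63645 = 2.27579 puts the formula on 6 O.
Mg: 0.27640 × 2.27579 = 0.629 atoms per formula unit.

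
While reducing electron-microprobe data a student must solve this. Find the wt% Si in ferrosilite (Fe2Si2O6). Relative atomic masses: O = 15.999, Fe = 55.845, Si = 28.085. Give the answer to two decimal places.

21.29 weight percent

Formula mass = 2·55.845 + 2·28.085 + 6·15.999 = 263.854 g/mol, of which 56.170 g is Si.
So Si makes up 56.170/263.854 = 0.2129 of the mass, i.e. 21.29%.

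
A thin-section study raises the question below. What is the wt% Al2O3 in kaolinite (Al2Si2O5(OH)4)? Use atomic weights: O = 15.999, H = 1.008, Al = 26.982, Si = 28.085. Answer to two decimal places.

39.50 wt%

Formula mass = 258.157 g/mol.
2 Al → 1.0000 mol Al2O3 per formula unit; M(Al2O3) = 101.961, so Al2O3 mass = 101.961 g.
101.961/258.157 × 100 = 39.50 wt%.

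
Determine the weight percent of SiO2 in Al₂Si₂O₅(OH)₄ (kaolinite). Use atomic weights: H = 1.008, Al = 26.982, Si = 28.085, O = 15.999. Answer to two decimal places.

M(Al₂Si₂O₅(OH)₄) = 258.157 g/mol; M(SiO2) = 60.083 g/mol.
Moles SiO2 per formula unit = 2 Si ÷ 1 = 2.0000.
SiO2 fraction = (2.0000 × 60.083) / 258.157 = 120.166/258.157 = 0.4655.

46.55 wt%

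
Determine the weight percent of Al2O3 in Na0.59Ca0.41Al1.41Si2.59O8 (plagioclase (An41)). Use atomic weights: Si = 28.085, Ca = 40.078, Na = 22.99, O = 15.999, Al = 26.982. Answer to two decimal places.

Formula mass = 268.773 g/mol.
1.41 Al → 0.7050 mol Al2O3 per formula unit; M(Al2O3) = 101.961, so Al2O3 mass = 71.883 g.
71.883/268.773 × 100 = 26.74 wt%.

26.74 wt%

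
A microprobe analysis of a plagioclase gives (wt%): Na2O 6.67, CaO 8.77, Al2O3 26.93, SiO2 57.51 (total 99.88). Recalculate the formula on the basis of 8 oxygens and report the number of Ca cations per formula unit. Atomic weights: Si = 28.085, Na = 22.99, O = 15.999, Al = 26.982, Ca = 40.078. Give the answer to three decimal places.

0.421 Ca apfu

6.67 wt% Na2O ÷ 61.979 g/mol = 0.10762 mol, giving 0.21524 Na and 0.10762 O.
8.77 wt% CaO ÷ 56.077 g/mol = 0.15639 mol, giving 0.15639 Ca and 0.15639 O.
26.93 wt% Al2O3 ÷ 101.961 g/mol = 0.26412 mol, giving 0.52824 Al and 0.79236 O.
57.51 wt% SiO2 ÷ 60.083 g/mol = 0.95718 mol, giving 0.95718 Si and 1.91436 O.
Oxygen sums to 2.97073; scaling by 8/2.97073 = 2.69294 puts the formula on 8 O.
Ca: 0.15639 × 2.69294 = 0.421 atoms per formula unit.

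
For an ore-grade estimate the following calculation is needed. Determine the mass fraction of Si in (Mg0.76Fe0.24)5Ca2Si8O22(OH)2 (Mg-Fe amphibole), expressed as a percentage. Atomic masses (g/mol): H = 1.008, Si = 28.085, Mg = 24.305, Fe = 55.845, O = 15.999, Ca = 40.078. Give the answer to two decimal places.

M((Mg0.76Fe0.24)5Ca2Si8O22(OH)2) = 850.201 g/mol.
Si contributes 8 × 28.085 = 224.680 g per mole.
224.680/850.201 = 0.2643 → 26.43%.

26.43 weight percent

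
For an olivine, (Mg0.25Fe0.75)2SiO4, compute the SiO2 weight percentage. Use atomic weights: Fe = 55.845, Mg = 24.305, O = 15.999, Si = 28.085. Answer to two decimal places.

Formula mass = 188.001 g/mol.
1 Si → 1.0000 mol SiO2 per formula unit; M(SiO2) = 60.083, so SiO2 mass = 60.083 g.
60.083/188.001 × 100 = 31.96 wt%.

31.96 wt%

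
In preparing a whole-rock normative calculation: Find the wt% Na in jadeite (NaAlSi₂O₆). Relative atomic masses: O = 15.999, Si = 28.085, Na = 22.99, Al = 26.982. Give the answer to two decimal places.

11.37 weight percent

Molar mass of NaAlSi₂O₆: 1×22.99 + 1×26.982 + 2×28.085 + 6×15.999 = 202.136 g/mol.
Mass of Na per formula unit: 1 × 22.99 = 22.990 g.
Weight fraction Na = 22.990 / 202.136 = 0.1137.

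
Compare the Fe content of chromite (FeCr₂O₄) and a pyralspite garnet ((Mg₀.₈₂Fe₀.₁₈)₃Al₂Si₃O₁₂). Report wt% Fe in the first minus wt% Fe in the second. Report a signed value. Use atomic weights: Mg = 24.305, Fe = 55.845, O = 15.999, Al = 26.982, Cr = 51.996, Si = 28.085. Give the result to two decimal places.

17.77 percentage points

First mineral: 55.845 g Fe in 223.833 g formula = 24.95 wt% Fe.
Second mineral: 30.156 g Fe in 420.154 g formula = 7.18 wt% Fe.
24.95% − 7.18% gives a difference of 17.77 percentage points.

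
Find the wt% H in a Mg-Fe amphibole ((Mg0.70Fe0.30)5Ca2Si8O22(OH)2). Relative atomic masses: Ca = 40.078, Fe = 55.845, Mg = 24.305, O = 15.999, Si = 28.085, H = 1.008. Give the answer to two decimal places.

M((Mg0.70Fe0.30)5Ca2Si8O22(OH)2) = 859.663 g/mol.
H contributes 2 × 1.008 = 2.016 g per mole.
2.016/859.663 = 0.0023 → 0.23%.

0.23 wt%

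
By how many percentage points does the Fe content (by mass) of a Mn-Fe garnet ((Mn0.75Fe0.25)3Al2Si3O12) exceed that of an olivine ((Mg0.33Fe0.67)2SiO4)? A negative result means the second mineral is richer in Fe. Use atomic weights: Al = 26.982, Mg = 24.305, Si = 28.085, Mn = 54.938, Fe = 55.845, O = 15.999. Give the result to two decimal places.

-32.45 percentage points

First mineral: 41.884 g Fe in 495.701 g formula = 8.45 wt% Fe.
Second mineral: 74.832 g Fe in 182.955 g formula = 40.90 wt% Fe.
8.45% − 40.90% gives a difference of -32.45 percentage points.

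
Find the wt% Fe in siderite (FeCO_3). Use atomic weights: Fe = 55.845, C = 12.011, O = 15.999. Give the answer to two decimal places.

M(FeCO_3) = 115.853 g/mol.
Fe contributes 1 × 55.845 = 55.845 g per mole.
55.845/115.853 = 0.4820 → 48.20%.

48.20 weight percent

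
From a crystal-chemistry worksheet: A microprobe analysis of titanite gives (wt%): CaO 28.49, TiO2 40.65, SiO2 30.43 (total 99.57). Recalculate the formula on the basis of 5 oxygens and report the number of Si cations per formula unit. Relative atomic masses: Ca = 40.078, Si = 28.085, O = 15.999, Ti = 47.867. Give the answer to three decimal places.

0.997 Si apfu

28.49 wt% CaO ÷ 56.077 g/mol = 0.50805 mol, giving 0.50805 Ca and 0.50805 O.
40.65 wt% TiO2 ÷ 79.865 g/mol = 0.50898 mol, giving 0.50898 Ti and 1.01796 O.
30.43 wt% SiO2 ÷ 60.083 g/mol = 0.50647 mol, giving 0.50647 Si and 1.01294 O.
Oxygen sums to 2.53895; scaling by 5/2.53895 = 1.96932 puts the formula on 5 O.
Si: 0.50647 × 1.96932 = 0.997 atoms per formula unit.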